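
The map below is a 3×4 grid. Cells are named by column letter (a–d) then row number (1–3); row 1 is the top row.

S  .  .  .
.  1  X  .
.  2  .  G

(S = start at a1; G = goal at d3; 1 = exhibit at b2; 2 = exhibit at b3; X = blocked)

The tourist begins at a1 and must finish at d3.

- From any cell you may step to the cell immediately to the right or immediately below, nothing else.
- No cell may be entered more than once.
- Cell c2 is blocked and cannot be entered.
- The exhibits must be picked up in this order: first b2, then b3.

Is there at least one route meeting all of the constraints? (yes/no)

yes

One route that works: a1 → a2 → b2 → b3 → c3 → d3.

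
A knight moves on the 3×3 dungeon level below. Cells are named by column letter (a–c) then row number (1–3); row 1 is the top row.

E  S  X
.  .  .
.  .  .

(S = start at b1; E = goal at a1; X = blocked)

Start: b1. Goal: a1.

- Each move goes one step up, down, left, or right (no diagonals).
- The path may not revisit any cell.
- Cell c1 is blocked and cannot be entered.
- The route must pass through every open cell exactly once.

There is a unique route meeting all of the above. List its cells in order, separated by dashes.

b1 - b2 - c2 - c3 - b3 - a3 - a2 - a1

Need to visit all 8 open cells exactly once, starting at b1 and ending at a1.
Route from b1: down 1 to b2, right 1 to c2, down 1 to c3, left 2 to a3, up 2 to a1 — 7 moves in all.
Check: all 8 open cells covered.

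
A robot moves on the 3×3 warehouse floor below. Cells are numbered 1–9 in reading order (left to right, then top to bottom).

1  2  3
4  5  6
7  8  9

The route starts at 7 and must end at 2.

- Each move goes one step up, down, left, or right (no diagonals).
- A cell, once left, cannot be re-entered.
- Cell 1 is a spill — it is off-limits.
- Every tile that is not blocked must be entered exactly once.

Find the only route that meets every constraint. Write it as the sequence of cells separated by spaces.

Need to visit all 8 open cells exactly once, starting at 7 and ending at 2.
Cell 3 has only two open neighbours (6 and 2), so the path must pass straight through it: one of those is the cell it's entered from and the other is where it exits.
Route from 7: up 1 to 4, right 1 to 5, down 1 to 8, right 1 to 9, up 2 to 3, left 1 to 2 — 7 moves in all.
Check: all 8 open cells covered.

7 4 5 8 9 6 3 2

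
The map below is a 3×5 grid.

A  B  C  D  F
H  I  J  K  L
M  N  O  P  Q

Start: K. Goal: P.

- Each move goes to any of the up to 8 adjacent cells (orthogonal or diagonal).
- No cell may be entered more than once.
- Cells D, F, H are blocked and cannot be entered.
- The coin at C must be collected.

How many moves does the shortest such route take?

Any route passes through C somewhere between K and P. Summing Chebyshev distances along the two legs (K → C → P) gives a lower bound of 1 + 2 = 3 moves.
A route of 3 moves achieves this: K → C → J → P.
Since 3 matches the lower bound, it is optimal.

3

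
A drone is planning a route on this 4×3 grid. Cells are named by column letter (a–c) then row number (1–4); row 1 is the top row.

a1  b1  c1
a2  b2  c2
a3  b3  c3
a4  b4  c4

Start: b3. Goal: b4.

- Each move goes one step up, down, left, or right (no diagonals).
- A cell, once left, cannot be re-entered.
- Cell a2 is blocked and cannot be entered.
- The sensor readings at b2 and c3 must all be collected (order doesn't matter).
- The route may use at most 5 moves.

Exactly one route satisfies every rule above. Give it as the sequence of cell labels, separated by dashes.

The budget equals the shortest possible length, so every move has to be on a shortest route through the required cells.
Route from b3: up 1 to b2, right 1 to c2, down 2 to c4, left 1 to b4 — 5 moves in all.
Check: all required cells visited; 5 ≤ 5 moves.

b3 - b2 - c2 - c3 - c4 - b4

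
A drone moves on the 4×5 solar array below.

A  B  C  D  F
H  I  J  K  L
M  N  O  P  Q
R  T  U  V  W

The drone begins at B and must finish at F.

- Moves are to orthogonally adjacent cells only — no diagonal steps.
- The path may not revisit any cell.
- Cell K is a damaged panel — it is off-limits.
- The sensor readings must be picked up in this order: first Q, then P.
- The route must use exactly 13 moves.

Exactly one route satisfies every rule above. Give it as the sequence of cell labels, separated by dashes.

The waypoints must appear in the order Q, P, with no cell reused.
Route from B: 3× down (reaching T), 3× right (reaching W), up to Q, 2× left (reaching O), 2× up (reaching C), 2× right (reaching F) — 13 moves in all.
Check: order respected (Q at step 7, P at step 8); 13 moves as required.

B - I - N - T - U - V - W - Q - P - O - J - C - D - F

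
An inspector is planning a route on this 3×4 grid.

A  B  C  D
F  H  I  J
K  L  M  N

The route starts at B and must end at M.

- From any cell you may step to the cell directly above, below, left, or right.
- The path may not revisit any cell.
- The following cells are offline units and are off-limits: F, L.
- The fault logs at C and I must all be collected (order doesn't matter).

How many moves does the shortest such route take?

3

Any route passes through C and I in some order between B and M. Summing Manhattan distances along each leg and taking the cheapest ordering (B → C → I → M) gives a lower bound of 1 + 1 + 1 = 3 moves.
A route of 3 moves achieves this: B → C → I → M.
Since 3 matches the lower bound, it is optimal.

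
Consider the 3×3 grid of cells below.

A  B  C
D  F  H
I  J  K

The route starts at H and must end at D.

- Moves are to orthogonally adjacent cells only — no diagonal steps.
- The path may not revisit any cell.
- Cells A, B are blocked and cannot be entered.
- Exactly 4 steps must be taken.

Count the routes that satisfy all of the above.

3

Need simple routes of exactly 4 moves from H to D (Manhattan distance 2, so 1 moves are spent on a detour and 1 undoing it).
Enumerating: H K J F D | H K J I D | H F J I D.
That gives 3 routes.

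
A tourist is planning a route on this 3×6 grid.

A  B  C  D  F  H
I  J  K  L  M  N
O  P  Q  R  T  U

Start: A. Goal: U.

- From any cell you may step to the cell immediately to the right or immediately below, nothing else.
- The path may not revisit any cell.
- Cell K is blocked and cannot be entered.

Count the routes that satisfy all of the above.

A right/down-only route from A to U makes exactly 2 down-moves and 5 right-moves in some order.
With no other constraints that would be C(7,2) = 21 routes.
Subtract routes through each blocked cell (inclusion–exclusion for overlaps): − through K: 12 → 9.
That gives 9 routes.

9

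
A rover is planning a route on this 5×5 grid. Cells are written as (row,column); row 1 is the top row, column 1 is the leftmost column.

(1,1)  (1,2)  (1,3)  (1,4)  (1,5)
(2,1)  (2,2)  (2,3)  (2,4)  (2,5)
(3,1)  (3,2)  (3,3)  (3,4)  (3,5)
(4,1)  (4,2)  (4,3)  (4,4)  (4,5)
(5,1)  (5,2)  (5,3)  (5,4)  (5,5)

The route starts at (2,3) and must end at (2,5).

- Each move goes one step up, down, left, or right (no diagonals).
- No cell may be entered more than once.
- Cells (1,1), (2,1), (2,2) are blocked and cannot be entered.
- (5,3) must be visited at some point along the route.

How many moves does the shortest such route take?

8

Any route passes through (5,3) somewhere between (2,3) and (2,5). Summing Manhattan distances along the two legs ((2,3) → (5,3) → (2,5)) gives a lower bound of 3 + 5 = 8 moves.
A route of 8 moves achieves this: (2,3) → (3,3) → (4,3) → (5,3) → (5,4) → (4,4) → (3,4) → (2,4) → (2,5).
Since 8 matches the lower bound, it is optimal.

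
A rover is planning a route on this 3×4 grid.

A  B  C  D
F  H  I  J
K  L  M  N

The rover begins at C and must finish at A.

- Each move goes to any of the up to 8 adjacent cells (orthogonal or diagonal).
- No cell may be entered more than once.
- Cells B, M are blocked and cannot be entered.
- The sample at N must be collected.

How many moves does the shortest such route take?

5

Any route passes through N somewhere between C and A. Summing Chebyshev distances along the two legs (C → N → A) gives a lower bound of 2 + 3 = 5 moves.
A route of 5 moves achieves this: C → J → N → I → H → A.
Since 5 matches the lower bound, it is optimal.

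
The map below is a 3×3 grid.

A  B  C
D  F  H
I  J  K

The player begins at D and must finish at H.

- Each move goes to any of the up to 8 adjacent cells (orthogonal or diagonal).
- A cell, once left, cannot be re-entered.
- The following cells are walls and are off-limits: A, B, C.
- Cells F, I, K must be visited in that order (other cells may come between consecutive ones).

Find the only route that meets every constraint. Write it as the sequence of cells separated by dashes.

The waypoints must appear in the order F, I, K, with no cell reused.
Route from D: right 1 to F, down-left 1 to I, right 2 to K, up 1 to H — 5 moves in all.
Check: order respected (F at step 1, I at step 2, K at step 4).

D - F - I - J - K - H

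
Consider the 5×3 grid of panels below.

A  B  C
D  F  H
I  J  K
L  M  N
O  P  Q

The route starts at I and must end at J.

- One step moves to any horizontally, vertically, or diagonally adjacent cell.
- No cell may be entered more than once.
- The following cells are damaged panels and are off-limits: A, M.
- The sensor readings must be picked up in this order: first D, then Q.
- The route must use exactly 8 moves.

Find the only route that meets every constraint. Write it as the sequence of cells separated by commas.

I, D, F, K, N, Q, P, L, J

The waypoints must appear in the order D, Q, with no cell reused.
Route from I: up to D, right to F, down-right to K, 2× down (reaching Q), left to P, up-left to L, up-right to J — 8 moves in all.
Check: order respected (D at step 1, Q at step 5); 8 moves as required.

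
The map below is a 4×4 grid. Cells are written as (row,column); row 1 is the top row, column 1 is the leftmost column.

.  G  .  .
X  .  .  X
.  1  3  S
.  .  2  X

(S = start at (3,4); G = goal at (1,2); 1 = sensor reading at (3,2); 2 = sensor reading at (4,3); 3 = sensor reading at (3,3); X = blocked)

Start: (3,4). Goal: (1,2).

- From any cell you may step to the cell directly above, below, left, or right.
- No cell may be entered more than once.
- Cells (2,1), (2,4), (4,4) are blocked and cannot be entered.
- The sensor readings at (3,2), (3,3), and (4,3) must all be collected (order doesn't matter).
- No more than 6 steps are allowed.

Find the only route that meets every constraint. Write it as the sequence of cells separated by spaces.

(3,4) (3,3) (4,3) (4,2) (3,2) (2,2) (1,2)

The budget equals the shortest possible length, so every move has to be on a shortest route through the required cells.
Route from (3,4): left 1 to (3,3), down 1 to (4,3), left 1 to (4,2), up 3 to (1,2) — 6 moves in all.
Check: all required cells visited; 6 ≤ 6 moves.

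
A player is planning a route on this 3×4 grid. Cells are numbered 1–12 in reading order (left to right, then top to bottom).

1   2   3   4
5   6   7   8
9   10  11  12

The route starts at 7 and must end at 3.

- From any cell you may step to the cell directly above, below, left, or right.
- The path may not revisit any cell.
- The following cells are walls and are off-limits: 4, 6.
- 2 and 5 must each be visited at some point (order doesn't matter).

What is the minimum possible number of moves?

Any route passes through 2 and 5 in some order between 7 and 3. Summing Manhattan distances along each leg and taking the cheapest ordering (7 → 5 → 2 → 3) gives a lower bound of 2 + 2 + 1 = 5 moves.
That bound ignores the blocked cells. Measuring each leg by the fewest moves that actually steer around them (7→5: 4; 5→2: 2; 2→3: 1) raises the lower bound to 7.
A route of 7 moves exists: 7 → 11 → 10 → 9 → 5 → 1 → 2 → 3.
Since 7 matches that lower bound, it is optimal.

7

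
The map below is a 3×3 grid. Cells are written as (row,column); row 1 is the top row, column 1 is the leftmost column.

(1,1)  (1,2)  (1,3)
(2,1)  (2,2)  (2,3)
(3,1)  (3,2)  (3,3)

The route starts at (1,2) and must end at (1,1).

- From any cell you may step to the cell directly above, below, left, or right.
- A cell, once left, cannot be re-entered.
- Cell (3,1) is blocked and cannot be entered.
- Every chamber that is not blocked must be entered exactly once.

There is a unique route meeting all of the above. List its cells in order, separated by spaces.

Need to visit all 8 open cells exactly once, starting at (1,2) and ending at (1,1).
Cell (1,3) has only two open neighbours ((2,3) and (1,2)), so the path must pass straight through it: one of those is the cell it's entered from and the other is where it exits.
Route from (1,2): right 1 to (1,3), down 2 to (3,3), left 1 to (3,2), up 1 to (2,2), left 1 to (2,1), up 1 to (1,1) — 7 moves in all.
Check: all 8 open cells covered.

(1,2) (1,3) (2,3) (3,3) (3,2) (2,2) (2,1) (1,1)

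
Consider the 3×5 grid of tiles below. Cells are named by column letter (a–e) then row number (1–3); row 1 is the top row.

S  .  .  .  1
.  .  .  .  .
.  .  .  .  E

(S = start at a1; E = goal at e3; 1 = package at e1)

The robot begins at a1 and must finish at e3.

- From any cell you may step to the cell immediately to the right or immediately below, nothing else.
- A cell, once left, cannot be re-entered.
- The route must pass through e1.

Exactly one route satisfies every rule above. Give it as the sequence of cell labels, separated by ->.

a1 -> b1 -> c1 -> d1 -> e1 -> e2 -> e3

Moves only go right or down, so the column and row indices never decrease.
Route from a1: right 4 to e1, down 2 to e3 — 6 moves in all.
Check: all required cells visited.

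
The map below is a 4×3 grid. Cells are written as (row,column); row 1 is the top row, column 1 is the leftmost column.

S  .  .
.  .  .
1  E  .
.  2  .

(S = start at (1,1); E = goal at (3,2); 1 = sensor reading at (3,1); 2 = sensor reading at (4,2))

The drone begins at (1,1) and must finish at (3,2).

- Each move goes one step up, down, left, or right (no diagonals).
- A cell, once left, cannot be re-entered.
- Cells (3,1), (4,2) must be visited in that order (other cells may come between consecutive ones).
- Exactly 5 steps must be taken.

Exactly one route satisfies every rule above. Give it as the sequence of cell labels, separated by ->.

(1,1) -> (2,1) -> (3,1) -> (4,1) -> (4,2) -> (3,2)

The waypoints must appear in the order (3,1), (4,2), with no cell reused.
Route from (1,1): down 3 to (4,1), right 1 to (4,2), up 1 to (3,2) — 5 moves in all.
Check: order respected (1 at step 2, 2 at step 4); 5 moves as required.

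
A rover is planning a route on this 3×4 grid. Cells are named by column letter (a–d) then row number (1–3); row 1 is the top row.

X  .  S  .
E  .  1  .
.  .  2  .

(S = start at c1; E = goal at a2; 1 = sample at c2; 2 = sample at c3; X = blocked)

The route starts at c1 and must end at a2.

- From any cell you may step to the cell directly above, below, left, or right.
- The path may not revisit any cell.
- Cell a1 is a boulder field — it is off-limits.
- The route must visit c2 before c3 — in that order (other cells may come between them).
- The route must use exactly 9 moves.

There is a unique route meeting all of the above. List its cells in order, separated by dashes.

The waypoints must appear in the order c2, c3, with no cell reused.
Route from c1: left 1 to b1, down 1 to b2, right 2 to d2, down 1 to d3, left 3 to a3, up 1 to a2 — 9 moves in all.
Check: order respected (1 at step 3, 2 at step 6); 9 moves as required.

c1 - b1 - b2 - c2 - d2 - d3 - c3 - b3 - a3 - a2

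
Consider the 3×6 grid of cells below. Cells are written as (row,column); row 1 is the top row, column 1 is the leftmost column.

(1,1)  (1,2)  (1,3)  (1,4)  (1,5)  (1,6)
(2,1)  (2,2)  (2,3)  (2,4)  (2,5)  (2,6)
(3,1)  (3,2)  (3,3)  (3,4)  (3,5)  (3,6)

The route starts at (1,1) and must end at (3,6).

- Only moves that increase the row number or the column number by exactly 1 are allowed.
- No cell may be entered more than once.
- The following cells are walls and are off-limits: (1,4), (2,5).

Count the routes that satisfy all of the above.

9

A right/down-only route from (1,1) to (3,6) makes exactly 2 down-moves and 5 right-moves in some order.
With no other constraints that would be C(7,2) = 21 routes.
Subtract routes through each blocked cell (inclusion–exclusion for overlaps): − through (1,4): 6 − through (2,5): 10 + through (1,4)&(2,5): 4 → 9.
That gives 9 routes.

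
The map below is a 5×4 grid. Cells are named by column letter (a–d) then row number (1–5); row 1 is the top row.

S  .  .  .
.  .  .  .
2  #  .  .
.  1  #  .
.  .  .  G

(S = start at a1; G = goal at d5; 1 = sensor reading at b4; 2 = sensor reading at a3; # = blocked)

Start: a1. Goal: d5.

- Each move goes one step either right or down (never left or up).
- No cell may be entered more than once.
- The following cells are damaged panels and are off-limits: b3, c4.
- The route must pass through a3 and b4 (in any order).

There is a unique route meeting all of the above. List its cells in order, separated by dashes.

Moves only go right or down, so the column and row indices never decrease.
Route from a1: 3× down (reaching a4), right to b4, down to b5, 2× right (reaching d5) — 7 moves in all.
Check: all required cells visited.

a1 - a2 - a3 - a4 - b4 - b5 - c5 - d5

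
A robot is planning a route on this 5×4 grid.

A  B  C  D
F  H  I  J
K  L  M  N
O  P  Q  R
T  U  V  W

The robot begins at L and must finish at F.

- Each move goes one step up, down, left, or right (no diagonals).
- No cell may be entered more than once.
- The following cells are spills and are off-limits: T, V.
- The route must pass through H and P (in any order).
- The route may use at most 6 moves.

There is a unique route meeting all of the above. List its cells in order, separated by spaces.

L P Q M I H F

Any route must reach H and P and still end at F within 6 moves, so the order of the required stops is forced.
Route from L: down 1 to P, right 1 to Q, up 2 to I, left 2 to F — 6 moves in all.
Check: all required cells visited; 6 ≤ 6 moves.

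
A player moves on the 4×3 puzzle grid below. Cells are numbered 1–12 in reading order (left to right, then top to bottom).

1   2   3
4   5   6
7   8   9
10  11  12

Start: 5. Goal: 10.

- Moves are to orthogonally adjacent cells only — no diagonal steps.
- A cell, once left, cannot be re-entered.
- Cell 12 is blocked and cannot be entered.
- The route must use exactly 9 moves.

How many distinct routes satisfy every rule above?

4

Need simple routes of exactly 9 moves from 5 to 10 (Manhattan distance 3, so 3 moves are spent on a detour and 3 undoing it).
Enumerating: 5 8 9 6 3 2 1 4 7 10 | 5 4 1 2 3 6 9 8 11 10 | 5 4 1 2 3 6 9 8 7 10 | 5 6 3 2 1 4 7 8 11 10.
That gives 4 routes.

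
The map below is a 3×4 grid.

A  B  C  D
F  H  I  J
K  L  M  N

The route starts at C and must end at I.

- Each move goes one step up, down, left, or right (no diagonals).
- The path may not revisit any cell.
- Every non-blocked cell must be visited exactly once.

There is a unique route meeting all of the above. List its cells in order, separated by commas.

C, D, J, N, M, L, K, F, A, B, H, I

Need to visit all 12 open cells exactly once, starting at C and ending at I.
Cell A has only two open neighbours (F and B), so the path must pass straight through it: one of those is the cell it's entered from and the other is where it exits.
Route from C: right 1 to D, down 2 to N, left 3 to K, up 2 to A, right 1 to B, down 1 to H, right 1 to I — 11 moves in all.
Check: all 12 open cells covered.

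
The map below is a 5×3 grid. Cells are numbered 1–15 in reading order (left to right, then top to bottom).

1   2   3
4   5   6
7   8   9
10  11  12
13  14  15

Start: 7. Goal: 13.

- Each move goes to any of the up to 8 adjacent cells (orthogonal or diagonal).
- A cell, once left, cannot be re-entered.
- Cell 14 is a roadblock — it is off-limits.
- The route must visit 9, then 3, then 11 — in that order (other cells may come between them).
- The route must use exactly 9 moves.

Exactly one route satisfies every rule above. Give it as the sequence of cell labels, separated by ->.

7 -> 5 -> 9 -> 6 -> 3 -> 2 -> 4 -> 8 -> 11 -> 13

The waypoints must appear in the order 9, 3, 11, with no cell reused.
Route from 7: up-right 1 to 5, down-right 1 to 9, up 2 to 3, left 1 to 2, down-left 1 to 4, down-right 1 to 8, down 1 to 11, down-left 1 to 13 — 9 moves in all.
Check: order respected (9 at step 2, 3 at step 4, 11 at step 8); 9 moves as required.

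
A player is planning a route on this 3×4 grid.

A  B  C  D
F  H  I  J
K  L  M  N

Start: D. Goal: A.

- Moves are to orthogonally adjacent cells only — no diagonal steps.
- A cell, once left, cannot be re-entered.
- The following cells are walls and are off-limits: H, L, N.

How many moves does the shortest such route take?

The Manhattan distance from D to A is |1−1| + |4−1| = 3, so at least 3 moves are needed.
A route of 3 moves achieves this: D → C → B → A.
Since 3 matches the lower bound, it is optimal.

3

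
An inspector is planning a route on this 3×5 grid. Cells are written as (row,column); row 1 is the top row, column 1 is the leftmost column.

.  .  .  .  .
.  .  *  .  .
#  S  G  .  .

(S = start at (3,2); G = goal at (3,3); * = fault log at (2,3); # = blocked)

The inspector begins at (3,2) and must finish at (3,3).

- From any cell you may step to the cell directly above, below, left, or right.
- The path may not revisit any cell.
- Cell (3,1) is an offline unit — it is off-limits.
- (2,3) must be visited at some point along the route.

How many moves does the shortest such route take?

3

Any route passes through (2,3) somewhere between (3,2) and (3,3). Summing Manhattan distances along the two legs ((3,2) → (2,3) → (3,3)) gives a lower bound of 2 + 1 = 3 moves.
A route of 3 moves achieves this: (3,2) → (2,2) → (2,3) → (3,3).
Since 3 matches the lower bound, it is optimal.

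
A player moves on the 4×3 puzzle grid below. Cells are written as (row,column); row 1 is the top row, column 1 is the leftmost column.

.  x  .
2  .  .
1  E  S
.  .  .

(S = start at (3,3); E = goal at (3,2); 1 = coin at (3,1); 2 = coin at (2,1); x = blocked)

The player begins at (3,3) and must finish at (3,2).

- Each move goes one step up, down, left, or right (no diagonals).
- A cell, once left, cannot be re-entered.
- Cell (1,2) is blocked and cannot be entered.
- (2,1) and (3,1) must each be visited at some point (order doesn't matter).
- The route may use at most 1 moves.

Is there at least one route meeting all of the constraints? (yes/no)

Even ignoring the no-revisit rule, getting from (3,3) to (3,2), taking the cheapest ordering (3,3) → (3,1) → (2,1) → (3,2) needs at least 2 + 1 + 2 = 5 moves (Manhattan distance per leg), which exceeds the 1-move limit.

no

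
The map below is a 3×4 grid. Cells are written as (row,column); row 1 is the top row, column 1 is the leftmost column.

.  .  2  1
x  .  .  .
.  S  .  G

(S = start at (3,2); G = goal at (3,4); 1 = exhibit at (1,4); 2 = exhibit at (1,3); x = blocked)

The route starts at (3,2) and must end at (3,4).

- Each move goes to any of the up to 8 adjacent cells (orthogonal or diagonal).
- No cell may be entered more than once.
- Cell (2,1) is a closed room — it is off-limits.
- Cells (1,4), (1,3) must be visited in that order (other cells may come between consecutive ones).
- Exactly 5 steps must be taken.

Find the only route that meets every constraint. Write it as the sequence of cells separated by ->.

The waypoints must appear in the order (1,4), (1,3), with no cell reused.
Route from (3,2): up-right 2 to (1,4), left 1 to (1,3), down-right 1 to (2,4), down 1 to (3,4) — 5 moves in all.
Check: order respected (1 at step 2, 2 at step 3); 5 moves as required.

(3,2) -> (2,3) -> (1,4) -> (1,3) -> (2,4) -> (3,4)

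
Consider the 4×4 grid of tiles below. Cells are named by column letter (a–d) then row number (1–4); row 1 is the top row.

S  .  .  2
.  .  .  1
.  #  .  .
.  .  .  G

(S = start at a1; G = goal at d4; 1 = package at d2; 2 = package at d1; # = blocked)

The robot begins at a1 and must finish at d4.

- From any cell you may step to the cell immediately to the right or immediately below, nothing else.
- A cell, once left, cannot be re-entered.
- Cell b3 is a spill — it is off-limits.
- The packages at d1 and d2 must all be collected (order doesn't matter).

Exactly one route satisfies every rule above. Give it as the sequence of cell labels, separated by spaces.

Moves only go right or down, so the column and row indices never decrease.
Route from a1: right 3 to d1, down 3 to d4 — 6 moves in all.
Check: all required cells visited.

a1 b1 c1 d1 d2 d3 d4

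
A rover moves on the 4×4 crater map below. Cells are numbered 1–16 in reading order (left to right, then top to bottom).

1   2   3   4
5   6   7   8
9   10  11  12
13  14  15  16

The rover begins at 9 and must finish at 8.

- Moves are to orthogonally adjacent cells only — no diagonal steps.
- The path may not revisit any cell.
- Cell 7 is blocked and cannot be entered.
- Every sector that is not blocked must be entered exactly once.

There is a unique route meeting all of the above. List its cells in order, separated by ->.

Need to visit all 15 open cells exactly once, starting at 9 and ending at 8.
Cell 16 has only two open neighbours (12 and 15), so the path must pass straight through it: one of those is the cell it's entered from and the other is where it exits.
Route from 9: down to 13, 3× right (reaching 16), up to 12, 2× left (reaching 10), up to 6, left to 5, up to 1, 3× right (reaching 4), down to 8 — 14 moves in all.
Check: all 15 open cells covered.

9 -> 13 -> 14 -> 15 -> 16 -> 12 -> 11 -> 10 -> 6 -> 5 -> 1 -> 2 -> 3 -> 4 -> 8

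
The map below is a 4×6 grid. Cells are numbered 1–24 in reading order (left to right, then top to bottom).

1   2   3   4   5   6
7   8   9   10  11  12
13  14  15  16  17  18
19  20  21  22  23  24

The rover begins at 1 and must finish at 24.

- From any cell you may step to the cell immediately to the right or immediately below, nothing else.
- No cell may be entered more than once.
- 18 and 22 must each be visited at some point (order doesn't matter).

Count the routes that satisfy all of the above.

0

A right/down-only route from 1 to 24 makes exactly 3 down-moves and 5 right-moves in some order.
With no other constraints that would be C(8,3) = 56 routes.
22 is below but to the left of 18: going 18 → 22 would need a leftward move and 22 → 18 an upward move, so no right/down-only route can visit both required cells.
No route satisfies every constraint, so the count is 0.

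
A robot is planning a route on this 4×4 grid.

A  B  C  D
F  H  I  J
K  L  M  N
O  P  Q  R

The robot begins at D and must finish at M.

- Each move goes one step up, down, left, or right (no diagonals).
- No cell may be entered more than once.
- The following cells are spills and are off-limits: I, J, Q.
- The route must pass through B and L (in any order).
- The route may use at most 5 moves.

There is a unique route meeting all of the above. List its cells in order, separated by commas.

The 5-move cap with required stops at B, L leaves no slack for detours.
Route from D: 2× left (reaching B), 2× down (reaching L), right to M — 5 moves in all.
Check: all required cells visited; 5 ≤ 5 moves.

D, C, B, H, L, M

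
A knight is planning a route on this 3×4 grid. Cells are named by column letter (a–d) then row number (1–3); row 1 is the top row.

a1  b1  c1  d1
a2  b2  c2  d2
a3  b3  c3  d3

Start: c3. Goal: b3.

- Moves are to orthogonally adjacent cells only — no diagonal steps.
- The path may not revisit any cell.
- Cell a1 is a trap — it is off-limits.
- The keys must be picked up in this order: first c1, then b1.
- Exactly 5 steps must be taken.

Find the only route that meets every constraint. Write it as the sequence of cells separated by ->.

c3 -> c2 -> c1 -> b1 -> b2 -> b3

The waypoints must appear in the order c1, b1, with no cell reused.
Route from c3: up 2 to c1, left 1 to b1, down 2 to b3 — 5 moves in all.
Check: order respected (c1 at step 2, b1 at step 3); 5 moves as required.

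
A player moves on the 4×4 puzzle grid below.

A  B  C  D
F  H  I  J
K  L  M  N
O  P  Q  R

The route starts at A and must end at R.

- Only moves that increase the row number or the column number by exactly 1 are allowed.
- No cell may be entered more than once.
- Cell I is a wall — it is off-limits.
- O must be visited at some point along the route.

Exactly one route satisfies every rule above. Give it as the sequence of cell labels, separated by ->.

Moves only go right or down, so the column and row indices never decrease.
Route from A: down 3 to O, right 3 to R — 6 moves in all.
Check: all required cells visited.

A -> F -> K -> O -> P -> Q -> R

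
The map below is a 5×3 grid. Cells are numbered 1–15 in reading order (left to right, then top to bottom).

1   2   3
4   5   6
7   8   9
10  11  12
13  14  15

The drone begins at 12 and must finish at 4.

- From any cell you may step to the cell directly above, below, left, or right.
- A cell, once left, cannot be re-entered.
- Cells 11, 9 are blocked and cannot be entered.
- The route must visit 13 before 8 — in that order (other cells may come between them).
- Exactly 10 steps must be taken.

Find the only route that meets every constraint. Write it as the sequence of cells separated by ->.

The waypoints must appear in the order 13, 8, with no cell reused.
Route from 12: down to 15, 2× left (reaching 13), 2× up (reaching 7), right to 8, 2× up (reaching 2), left to 1, down to 4 — 10 moves in all.
Check: order respected (13 at step 3, 8 at step 6); 10 moves as required.

12 -> 15 -> 14 -> 13 -> 10 -> 7 -> 8 -> 5 -> 2 -> 1 -> 4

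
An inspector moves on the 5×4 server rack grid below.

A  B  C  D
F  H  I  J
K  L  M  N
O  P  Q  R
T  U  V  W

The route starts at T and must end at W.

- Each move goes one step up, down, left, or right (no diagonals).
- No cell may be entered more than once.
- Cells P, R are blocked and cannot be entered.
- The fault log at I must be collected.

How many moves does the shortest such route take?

Any route passes through I somewhere between T and W. Summing Manhattan distances along the two legs (T → I → W) gives a lower bound of 5 + 4 = 9 moves.
A route of 9 moves achieves this: T → O → K → F → H → I → M → Q → V → W.
Since 9 matches the lower bound, it is optimal.

9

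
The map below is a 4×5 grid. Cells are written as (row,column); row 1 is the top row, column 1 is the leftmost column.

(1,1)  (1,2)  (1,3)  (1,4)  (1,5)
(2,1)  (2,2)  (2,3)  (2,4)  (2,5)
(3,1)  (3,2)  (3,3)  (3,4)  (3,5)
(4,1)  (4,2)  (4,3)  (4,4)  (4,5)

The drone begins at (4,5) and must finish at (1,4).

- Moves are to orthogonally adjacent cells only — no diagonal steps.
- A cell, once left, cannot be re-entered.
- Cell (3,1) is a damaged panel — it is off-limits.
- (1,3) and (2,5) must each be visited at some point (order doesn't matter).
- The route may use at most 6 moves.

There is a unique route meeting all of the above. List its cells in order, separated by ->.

(4,5) -> (3,5) -> (2,5) -> (2,4) -> (2,3) -> (1,3) -> (1,4)

The budget equals the shortest possible length, so every move has to be on a shortest route through the required cells.
Route from (4,5): 2× up (reaching (2,5)), 2× left (reaching (2,3)), up to (1,3), right to (1,4) — 6 moves in all.
Check: all required cells visited; 6 ≤ 6 moves.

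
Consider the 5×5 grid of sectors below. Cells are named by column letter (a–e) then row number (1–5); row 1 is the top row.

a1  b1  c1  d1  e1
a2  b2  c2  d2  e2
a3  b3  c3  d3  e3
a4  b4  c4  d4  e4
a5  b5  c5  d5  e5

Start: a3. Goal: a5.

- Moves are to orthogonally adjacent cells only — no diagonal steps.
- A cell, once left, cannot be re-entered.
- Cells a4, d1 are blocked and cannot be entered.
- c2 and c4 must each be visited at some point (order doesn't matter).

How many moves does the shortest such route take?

Any route passes through c2 and c4 in some order between a3 and a5. Summing Manhattan distances along each leg and taking the cheapest ordering (a3 → c2 → c4 → a5) gives a lower bound of 3 + 2 + 3 = 8 moves.
A route of 8 moves achieves this: a3 → a2 → b2 → c2 → c3 → c4 → c5 → b5 → a5.
Since 8 matches the lower bound, it is optimal.

8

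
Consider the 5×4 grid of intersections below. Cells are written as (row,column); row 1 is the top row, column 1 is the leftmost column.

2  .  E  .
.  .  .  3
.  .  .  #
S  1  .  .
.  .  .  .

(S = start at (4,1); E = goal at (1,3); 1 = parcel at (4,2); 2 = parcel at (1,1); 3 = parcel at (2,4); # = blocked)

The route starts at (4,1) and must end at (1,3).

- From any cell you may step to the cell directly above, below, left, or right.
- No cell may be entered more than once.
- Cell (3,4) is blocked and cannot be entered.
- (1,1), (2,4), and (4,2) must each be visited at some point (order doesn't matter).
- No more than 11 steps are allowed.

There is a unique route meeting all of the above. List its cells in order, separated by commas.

The budget equals the shortest possible length, so every move has to be on a shortest route through the required cells.
Route from (4,1): right to (4,2), up to (3,2), left to (3,1), 2× up (reaching (1,1)), right to (1,2), down to (2,2), 2× right (reaching (2,4)), up to (1,4), left to (1,3) — 11 moves in all.
Check: all required cells visited; 11 ≤ 11 moves.

(4,1), (4,2), (3,2), (3,1), (2,1), (1,1), (1,2), (2,2), (2,3), (2,4), (1,4), (1,3)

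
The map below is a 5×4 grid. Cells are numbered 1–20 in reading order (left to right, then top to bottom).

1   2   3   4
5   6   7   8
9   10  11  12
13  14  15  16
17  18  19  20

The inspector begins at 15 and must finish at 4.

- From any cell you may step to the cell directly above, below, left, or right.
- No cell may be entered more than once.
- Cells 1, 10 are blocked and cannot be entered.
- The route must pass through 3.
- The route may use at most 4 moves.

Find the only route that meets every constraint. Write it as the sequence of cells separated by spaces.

Any route must reach 3 and still end at 4 within 4 moves, so the order of the required stops is forced.
Route from 15: up 3 to 3, right 1 to 4 — 4 moves in all.
Check: all required cells visited; 4 ≤ 4 moves.

15 11 7 3 4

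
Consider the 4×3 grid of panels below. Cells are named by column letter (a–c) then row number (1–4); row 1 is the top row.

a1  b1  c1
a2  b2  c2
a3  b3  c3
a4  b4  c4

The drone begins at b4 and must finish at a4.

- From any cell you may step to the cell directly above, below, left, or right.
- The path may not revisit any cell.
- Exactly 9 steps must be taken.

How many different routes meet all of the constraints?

Need simple routes of exactly 9 moves from b4 to a4 (Manhattan distance 1, so 4 moves are spent on a detour and 4 undoing it).
Branch systematically from the start, pruning whenever the remaining move budget drops below the Manhattan distance to a4 or differs from it in parity. Grouping the completions by first move — via b3: 4; via c4: 5 (no valid completion starts via a4) — and summing: 4 + 5 = 9.
That gives 9 routes.

9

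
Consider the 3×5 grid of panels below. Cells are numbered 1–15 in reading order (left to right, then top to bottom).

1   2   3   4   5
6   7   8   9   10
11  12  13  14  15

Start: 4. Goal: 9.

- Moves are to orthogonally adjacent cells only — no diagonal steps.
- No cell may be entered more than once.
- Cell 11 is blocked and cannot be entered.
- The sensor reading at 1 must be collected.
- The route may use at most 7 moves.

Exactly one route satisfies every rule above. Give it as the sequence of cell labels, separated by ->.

4 -> 3 -> 2 -> 1 -> 6 -> 7 -> 8 -> 9

Any route must reach 1 and still end at 9 within 7 moves, so the order of the required stops is forced.
Route from 4: left 3 to 1, down 1 to 6, right 3 to 9 — 7 moves in all.
Check: all required cells visited; 7 ≤ 7 moves.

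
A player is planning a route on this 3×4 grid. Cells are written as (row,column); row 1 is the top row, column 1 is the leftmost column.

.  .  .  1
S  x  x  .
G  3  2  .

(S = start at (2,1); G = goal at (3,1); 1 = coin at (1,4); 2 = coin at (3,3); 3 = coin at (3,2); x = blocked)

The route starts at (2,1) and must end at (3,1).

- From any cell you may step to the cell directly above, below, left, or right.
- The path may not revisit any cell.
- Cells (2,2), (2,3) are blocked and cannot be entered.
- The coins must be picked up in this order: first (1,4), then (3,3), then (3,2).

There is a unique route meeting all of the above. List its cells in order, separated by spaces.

The waypoints must appear in the order (1,4), (3,3), (3,2), with no cell reused.
Route from (2,1): up 1 to (1,1), right 3 to (1,4), down 2 to (3,4), left 3 to (3,1) — 9 moves in all.
Check: order respected (1 at step 4, 2 at step 7, 3 at step 8).

(2,1) (1,1) (1,2) (1,3) (1,4) (2,4) (3,4) (3,3) (3,2) (3,1)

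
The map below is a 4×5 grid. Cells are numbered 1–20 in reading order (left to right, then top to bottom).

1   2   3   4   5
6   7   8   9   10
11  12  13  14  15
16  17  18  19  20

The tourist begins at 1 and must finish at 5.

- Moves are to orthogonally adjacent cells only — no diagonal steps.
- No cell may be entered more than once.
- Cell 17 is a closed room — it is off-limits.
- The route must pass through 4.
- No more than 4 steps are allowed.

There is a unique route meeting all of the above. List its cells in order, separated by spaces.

The budget equals the shortest possible length, so every move has to be on a shortest route through the required cells.
Route from 1: right 4 to 5 — 4 moves in all.
Check: all required cells visited; 4 ≤ 4 moves.

1 2 3 4 5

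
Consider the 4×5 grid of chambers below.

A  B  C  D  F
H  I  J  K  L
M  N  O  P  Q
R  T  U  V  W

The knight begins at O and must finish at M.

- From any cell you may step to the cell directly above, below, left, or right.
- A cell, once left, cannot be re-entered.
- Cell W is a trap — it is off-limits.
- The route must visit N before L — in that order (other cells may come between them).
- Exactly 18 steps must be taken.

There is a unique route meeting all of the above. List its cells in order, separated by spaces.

The waypoints must appear in the order N, L, with no cell reused.
Route from O: left to N, up to I, left to H, up to A, 2× right (reaching C), down to J, right to K, up to D, right to F, 2× down (reaching Q), left to P, down to V, 3× left (reaching R), up to M — 18 moves in all.
Check: order respected (N at step 1, L at step 11); 18 moves as required.

O N I H A B C J K D F L Q P V U T R M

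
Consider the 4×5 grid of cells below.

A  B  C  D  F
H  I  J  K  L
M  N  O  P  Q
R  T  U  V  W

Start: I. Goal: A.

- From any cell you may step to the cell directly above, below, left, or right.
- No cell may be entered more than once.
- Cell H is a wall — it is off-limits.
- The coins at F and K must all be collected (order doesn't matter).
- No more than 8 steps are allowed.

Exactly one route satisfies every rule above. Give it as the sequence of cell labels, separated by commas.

I, J, K, L, F, D, C, B, A

The budget equals the shortest possible length, so every move has to be on a shortest route through the required cells.
Route from I: right 3 to L, up 1 to F, left 4 to A — 8 moves in all.
Check: all required cells visited; 8 ≤ 8 moves.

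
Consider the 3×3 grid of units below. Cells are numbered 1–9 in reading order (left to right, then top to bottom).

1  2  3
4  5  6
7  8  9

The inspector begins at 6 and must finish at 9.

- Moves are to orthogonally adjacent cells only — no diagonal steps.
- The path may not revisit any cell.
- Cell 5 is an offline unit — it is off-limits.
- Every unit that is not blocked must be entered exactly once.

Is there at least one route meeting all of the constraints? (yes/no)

yes

One route that works: 6 → 3 → 2 → 1 → 4 → 7 → 8 → 9.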